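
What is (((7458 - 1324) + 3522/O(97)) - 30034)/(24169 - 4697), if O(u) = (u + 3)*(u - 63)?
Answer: -40628239/33102400 ≈ -1.2274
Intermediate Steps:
O(u) = (-63 + u)*(3 + u) (O(u) = (3 + u)*(-63 + u) = (-63 + u)*(3 + u))
(((7458 - 1324) + 3522/O(97)) - 30034)/(24169 - 4697) = (((7458 - 1324) + 3522/(-189 + 97² - 60*97)) - 30034)/(24169 - 4697) = ((6134 + 3522/(-189 + 9409 - 5820)) - 30034)/19472 = ((6134 + 3522/3400) - 30034)*(1/19472) = ((6134 + 3522*(1/3400)) - 30034)*(1/19472) = ((6134 + 1761/1700) - 30034)*(1/19472) = (10429561/1700 - 30034)*(1/19472) = -40628239/1700*1/19472 = -40628239/33102400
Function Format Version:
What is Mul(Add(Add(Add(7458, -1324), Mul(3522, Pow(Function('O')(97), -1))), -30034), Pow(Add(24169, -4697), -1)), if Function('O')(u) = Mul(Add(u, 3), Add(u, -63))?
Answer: Rational(-40628239, 33102400) ≈ -1.2274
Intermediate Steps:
Function('O')(u) = Mul(Add(-63, u), Add(3, u)) (Function('O')(u) = Mul(Add(3, u), Add(-63, u)) = Mul(Add(-63, u), Add(3, u)))
Mul(Add(Add(Add(7458, -1324), Mul(3522, Pow(Function('O')(97), -1))), -30034), Pow(Add(24169, -4697), -1)) = Mul(Add(Add(Add(7458, -1324), Mul(3522, Pow(Add(-189, Pow(97, 2), Mul(-60, 97)), -1))), -30034), Pow(Add(24169, -4697), -1)) = Mul(Add(Add(6134, Mul(3522, Pow(Add(-189, 9409, -5820), -1))), -30034), Pow(19472, -1)) = Mul(Add(Add(6134, Mul(3522, Pow(3400, -1))), -30034), Rational(1, 19472)) = Mul(Add(Add(6134, Mul(3522, Rational(1, 3400))), -30034), Rational(1, 19472)) = Mul(Add(Add(6134, Rational(1761, 1700)), -30034), Rational(1, 19472)) = Mul(Add(Rational(10429561, 1700), -30034), Rational(1, 19472)) = Mul(Rational(-40628239, 1700), Rational(1, 19472)) = Rational(-40628239, 33102400)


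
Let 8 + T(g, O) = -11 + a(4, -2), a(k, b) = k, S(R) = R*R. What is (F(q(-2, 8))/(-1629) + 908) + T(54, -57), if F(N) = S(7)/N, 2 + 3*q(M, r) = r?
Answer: 2909345/3258 ≈ 892.99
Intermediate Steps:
S(R) = R²
q(M, r) = -⅔ + r/3
F(N) = 49/N (F(N) = 7²/N = 49/N)
T(g, O) = -15 (T(g, O) = -8 + (-11 + 4) = -8 - 7 = -15)
(F(q(-2, 8))/(-1629) + 908) + T(54, -57) = ((49/(-⅔ + (⅓)*8))/(-1629) + 908) - 15 = ((49/(-⅔ + 8/3))*(-1/1629) + 908) - 15 = ((49/2)*(-1/1629) + 908) - 15 = (-49/3258 + 908) - 15 = 2958215/3258 - 15 = 2909345/3258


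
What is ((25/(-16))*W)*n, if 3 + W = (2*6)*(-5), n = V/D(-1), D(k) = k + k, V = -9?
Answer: 14175/32 ≈ 442.97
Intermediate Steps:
D(k) = 2*k
n = 9/2 (n = -9/(2*(-1)) = -9/(-2) = -9*(-½) = 9/2 ≈ 4.5000)
W = -63 (W = -3 + (2*6)*(-5) = -3 + 12*(-5) = -3 - 60 = -63)
((25/(-16))*W)*n = ((25/(-16))*(-63))*(9/2) = ((25*(-1/16))*(-63))*(9/2) = -25/16*(-63)*(9/2) = (1575/16)*(9/2) = 14175/32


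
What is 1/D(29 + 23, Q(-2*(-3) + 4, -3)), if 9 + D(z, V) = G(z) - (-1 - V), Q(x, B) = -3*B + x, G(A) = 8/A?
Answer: 13/145 ≈ 0.089655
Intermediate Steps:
Q(x, B) = x - 3*B
D(z, V) = -8 + V + 8/z (D(z, V) = -9 + (8/z - (-1 - V)) = -9 + (8/z + (1 + V)) = -9 + (1 + V + 8/z) = -8 + V + 8/z)
1/D(29 + 23, Q(-2*(-3) + 4, -3)) = 1/(-8 + ((-2*(-3) + 4) - 3*(-3)) + 8/(29 + 23)) = 1/(-8 + ((6 + 4) + 9) + 8/52) = 1/(-8 + (10 + 9) + 8*(1/52)) = 1/(-8 + 19 + 2/13) = 1/(145/13) = 13/145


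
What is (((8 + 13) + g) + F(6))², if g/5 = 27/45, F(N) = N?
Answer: 900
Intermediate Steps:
g = 3 (g = 5*(27/45) = 5*(27*(1/45)) = 5*(⅗) = 3)
(((8 + 13) + g) + F(6))² = (((8 + 13) + 3) + 6)² = ((21 + 3) + 6)² = (24 + 6)² = 30² = 900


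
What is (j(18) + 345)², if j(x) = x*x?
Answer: 447561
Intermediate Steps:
j(x) = x²
(j(18) + 345)² = (18² + 345)² = (324 + 345)² = 669² = 447561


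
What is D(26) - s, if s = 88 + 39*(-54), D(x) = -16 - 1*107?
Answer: 1895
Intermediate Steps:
D(x) = -123 (D(x) = -16 - 107 = -123)
s = -2018 (s = 88 - 2106 = -2018)
D(26) - s = -123 - 1*(-2018) = -123 + 2018 = 1895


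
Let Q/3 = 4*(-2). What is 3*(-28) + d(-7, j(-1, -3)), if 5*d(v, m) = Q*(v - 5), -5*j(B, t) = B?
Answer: -132/5 ≈ -26.400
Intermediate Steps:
Q = -24 (Q = 3*(4*(-2)) = 3*(-8) = -24)
j(B, t) = -B/5
d(v, m) = 24 - 24*v/5 (d(v, m) = (-24*(v - 5))/5 = (-24*(-5 + v))/5 = (120 - 24*v)/5 = 24 - 24*v/5)
3*(-28) + d(-7, j(-1, -3)) = 3*(-28) + (24 - 24/5*(-7)) = -84 + (24 + 168/5) = -84 + 288/5 = -132/5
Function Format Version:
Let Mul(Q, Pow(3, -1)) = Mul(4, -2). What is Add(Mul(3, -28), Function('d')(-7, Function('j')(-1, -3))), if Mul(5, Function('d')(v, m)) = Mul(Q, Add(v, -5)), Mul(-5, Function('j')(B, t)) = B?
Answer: Rational(-132, 5) ≈ -26.400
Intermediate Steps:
Q = -24 (Q = Mul(3, Mul(4, -2)) = Mul(3, -8) = -24)
Function('j')(B, t) = Mul(Rational(-1, 5), B)
Function('d')(v, m) = Add(24, Mul(Rational(-24, 5), v)) (Function('d')(v, m) = Mul(Rational(1, 5), Mul(-24, Add(v, -5))) = Mul(Rational(1, 5), Mul(-24, Add(-5, v))) = Mul(Rational(1, 5), Add(120, Mul(-24, v))) = Add(24, Mul(Rational(-24, 5), v)))
Add(Mul(3, -28), Function('d')(-7, Function('j')(-1, -3))) = Add(Mul(3, -28), Add(24, Mul(Rational(-24, 5), -7))) = Add(-84, Add(24, Rational(168, 5))) = Add(-84, Rational(288, 5)) = Rational(-132, 5)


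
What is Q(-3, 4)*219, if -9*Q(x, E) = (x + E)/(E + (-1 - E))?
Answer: 73/3 ≈ 24.333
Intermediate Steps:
Q(x, E) = E/9 + x/9 (Q(x, E) = -(x + E)/(9*(E + (-1 - E))) = -(E + x)/(9*(-1)) = -(E + x)*(-1)/9 = -(-E - x)/9 = E/9 + x/9)
Q(-3, 4)*219 = ((⅑)*4 + (⅑)*(-3))*219 = (4/9 - ⅓)*219 = (⅑)*219 = 73/3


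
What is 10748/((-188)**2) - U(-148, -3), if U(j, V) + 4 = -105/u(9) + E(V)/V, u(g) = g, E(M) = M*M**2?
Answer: 184781/26508 ≈ 6.9708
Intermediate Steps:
E(M) = M**3
U(j, V) = -47/3 + V**2 (U(j, V) = -4 + (-105/9 + V**3/V) = -4 + (-105*1/9 + V**2) = -4 + (-35/3 + V**2) = -47/3 + V**2)
10748/((-188)**2) - U(-148, -3) = 10748/((-188)**2) - (-47/3 + (-3)**2) = 10748/35344 - (-47/3 + 9) = 10748*(1/35344) - 1*(-20/3) = 2687/8836 + 20/3 = 184781/26508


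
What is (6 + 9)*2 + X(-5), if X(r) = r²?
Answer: 55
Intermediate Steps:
(6 + 9)*2 + X(-5) = (6 + 9)*2 + (-5)² = 15*2 + 25 = 30 + 25 = 55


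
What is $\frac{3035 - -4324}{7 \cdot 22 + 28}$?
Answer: $\frac{7359}{182} \approx 40.434$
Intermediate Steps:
$\frac{3035 - -4324}{7 \cdot 22 + 28} = \frac{3035 + 4324}{154 + 28} = \frac{7359}{182}$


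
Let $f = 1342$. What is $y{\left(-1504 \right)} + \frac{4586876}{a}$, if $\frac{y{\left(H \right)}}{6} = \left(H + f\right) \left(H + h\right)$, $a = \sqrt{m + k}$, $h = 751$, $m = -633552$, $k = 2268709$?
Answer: $731916 + \frac{4586876 \sqrt{1635157}}{1635157} \approx 7.355 \cdot 10^{5}$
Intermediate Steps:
$a = \sqrt{1635157}$ ($a = \sqrt{-633552 + 2268709} = \sqrt{1635157} \approx 1278.7$)
$y{\left(H \right)} = 6 \left(751 + H\right) \left(1342 + H\right)$ ($y{\left(H \right)} = 6 \left(H + 1342\right) \left(H + 751\right) = 6 \left(1342 + H\right) \left(751 + H\right) = 6 \left(751 + H\right) \left(1342 + H\right)$)
$y{\left(-1504 \right)} + \frac{4586876}{a} = \left(6047052 + 6 \left(-1504\right)^{2} + 12558 \left(-1504\right)\right) + \frac{4586876}{\sqrt{1635157}} = \left(6047052 + 6 \cdot 2262016 - 18887232\right) + 4586876 \frac{\sqrt{1635157}}{1635157} = \left(6047052 + 13572096 - 18887232\right) + \frac{4586876 \sqrt{1635157}}{1635157} = 731916 + \frac{4586876 \sqrt{1635157}}{1635157}$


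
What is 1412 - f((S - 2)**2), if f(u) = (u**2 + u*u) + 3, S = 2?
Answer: 1409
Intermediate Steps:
f(u) = 3 + 2*u**2 (f(u) = (u**2 + u**2) + 3 = 2*u**2 + 3 = 3 + 2*u**2)
1412 - f((S - 2)**2) = 1412 - (3 + 2*((2 - 2)**2)**2) = 1412 - (3 + 2*(0**2)**2) = 1412 - (3 + 2*0**2) = 1412 - (3 + 2*0) = 1412 - (3 + 0) = 1412 - 1*3 = 1412 - 3 = 1409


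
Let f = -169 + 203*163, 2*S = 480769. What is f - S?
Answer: -414929/2 ≈ -2.0746e+5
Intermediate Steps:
S = 480769/2 (S = (1/2)*480769 = 480769/2 ≈ 2.4038e+5)
f = 32920 (f = -169 + 33089 = 32920)
f - S = 32920 - 1*480769/2 = 32920 - 480769/2 = -414929/2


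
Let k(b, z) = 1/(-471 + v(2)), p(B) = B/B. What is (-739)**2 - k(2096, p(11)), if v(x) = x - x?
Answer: 257222992/471 ≈ 5.4612e+5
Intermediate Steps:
v(x) = 0
p(B) = 1
k(b, z) = -1/471 (k(b, z) = 1/(-471 + 0) = 1/(-471) = -1/471)
(-739)**2 - k(2096, p(11)) = (-739)**2 - 1*(-1/471) = 546121 + 1/471 = 257222992/471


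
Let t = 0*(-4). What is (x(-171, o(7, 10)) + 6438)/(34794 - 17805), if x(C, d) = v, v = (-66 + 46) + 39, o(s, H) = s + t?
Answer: 6457/16989 ≈ 0.38007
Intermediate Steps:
t = 0
o(s, H) = s (o(s, H) = s + 0 = s)
v = 19 (v = -20 + 39 = 19)
x(C, d) = 19
(x(-171, o(7, 10)) + 6438)/(34794 - 17805) = (19 + 6438)/(34794 - 17805) = 6457/16989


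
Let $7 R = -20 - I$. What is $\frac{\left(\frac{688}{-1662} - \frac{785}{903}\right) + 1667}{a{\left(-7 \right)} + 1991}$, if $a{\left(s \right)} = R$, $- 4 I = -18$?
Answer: $\frac{833294776}{994270725} \approx 0.8381$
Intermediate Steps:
$I = \frac{9}{2}$ ($I = \left(- \frac{1}{4}\right) \left(-18\right) = \frac{9}{2} \approx 4.5$)
$R = - \frac{7}{2}$ ($R = \frac{-20 - \frac{9}{2}}{7} = \frac{1}{7} \left(- \frac{49}{2}\right) = - \frac{7}{2} \approx -3.5$)
$a{\left(s \right)} = - \frac{7}{2}$
$\frac{\left(\frac{688}{-1662} - \frac{785}{903}\right) + 1667}{a{\left(-7 \right)} + 1991} = \frac{\left(\frac{688}{-1662} - \frac{785}{903}\right) + 1667}{- \frac{7}{2} + 1991} = \frac{\left(688 \left(- \frac{1}{1662}\right) - \frac{785}{903}\right) + 1667}{\frac{3975}{2}} = \left(\left(- \frac{344}{831} - \frac{785}{903}\right) + 1667\right) \frac{2}{3975} = \left(- \frac{320989}{250131} + 1667\right) \frac{2}{3975} = \frac{416647388}{250131} \cdot \frac{2}{3975} = \frac{833294776}{994270725}$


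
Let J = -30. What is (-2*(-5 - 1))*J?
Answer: -360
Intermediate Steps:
(-2*(-5 - 1))*J = -2*(-5 - 1)*(-30) = -2*(-6)*(-30) = 12*(-30) = -360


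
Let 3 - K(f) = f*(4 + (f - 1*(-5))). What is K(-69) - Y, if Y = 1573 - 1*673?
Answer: -5037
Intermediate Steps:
K(f) = 3 - f*(9 + f) (K(f) = 3 - f*(4 + (f - 1*(-5))) = 3 - f*(4 + (f + 5)) = 3 - f*(4 + (5 + f)) = 3 - f*(9 + f))
Y = 900 (Y = 1573 - 673 = 900)
K(-69) - Y = (3 - 1*(-69)² - 9*(-69)) - 1*900 = (3 - 1*4761 + 621) - 900 = (3 - 4761 + 621) - 900 = -4137 - 900 = -5037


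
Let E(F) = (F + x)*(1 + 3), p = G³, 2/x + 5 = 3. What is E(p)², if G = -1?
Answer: 64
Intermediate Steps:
x = -1 (x = 2/(-5 + 3) = 2/(-2) = 2*(-½) = -1)
p = -1 (p = (-1)³ = -1)
E(F) = -4 + 4*F (E(F) = (F - 1)*(1 + 3) = (-1 + F)*4 = -4 + 4*F)
E(p)² = (-4 + 4*(-1))² = (-4 - 4)² = (-8)² = 64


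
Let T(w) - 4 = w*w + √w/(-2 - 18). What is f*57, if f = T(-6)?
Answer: 2280 - 57*I*√6/20 ≈ 2280.0 - 6.981*I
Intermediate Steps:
T(w) = 4 + w² - √w/20 (T(w) = 4 + (w*w + √w/(-2 - 18)) = 4 + (w² + √w/(-20)) = 4 + (w² - √w/20) = 4 + w² - √w/20)
f = 40 - I*√6/20 (f = 4 + (-6)² - I*√6/20 = 4 + 36 - I*√6/20 = 40 - I*√6/20 ≈ 40.0 - 0.12247*I)
f*57 = (40 - I*√6/20)*57 = 2280 - 57*I*√6/20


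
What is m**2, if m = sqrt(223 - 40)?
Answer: 183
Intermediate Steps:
m = sqrt(183) ≈ 13.528
m**2 = (sqrt(183))**2 = 183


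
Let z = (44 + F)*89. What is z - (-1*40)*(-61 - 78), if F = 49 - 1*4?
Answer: 2361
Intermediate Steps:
F = 45 (F = 49 - 4 = 45)
z = 7921 (z = (44 + 45)*89 = 89*89 = 7921)
z - (-1*40)*(-61 - 78) = 7921 - (-1*40)*(-61 - 78) = 7921 - (-40)*(-139) = 7921 - 1*5560 = 7921 - 5560 = 2361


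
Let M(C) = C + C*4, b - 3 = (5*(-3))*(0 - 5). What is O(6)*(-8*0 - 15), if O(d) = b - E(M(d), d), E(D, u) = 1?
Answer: -1155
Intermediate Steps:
b = 78 (b = 3 + (5*(-3))*(0 - 5) = 3 - 15*(-5) = 3 + 75 = 78)
M(C) = 5*C (M(C) = C + 4*C = 5*C)
O(d) = 77 (O(d) = 78 - 1*1 = 78 - 1 = 77)
O(6)*(-8*0 - 15) = 77*(-8*0 - 15) = 77*(0 - 15) = 77*(-15) = -1155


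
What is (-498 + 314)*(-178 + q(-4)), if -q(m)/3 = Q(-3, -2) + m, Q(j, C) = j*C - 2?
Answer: 32752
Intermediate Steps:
Q(j, C) = -2 + C*j (Q(j, C) = C*j - 2 = -2 + C*j)
q(m) = -12 - 3*m (q(m) = -3*((-2 - 2*(-3)) + m) = -3*((-2 + 6) + m) = -3*(4 + m) = -12 - 3*m)
(-498 + 314)*(-178 + q(-4)) = (-498 + 314)*(-178 + (-12 - 3*(-4))) = -184*(-178 + (-12 + 12)) = -184*(-178 + 0) = -184*(-178) = 32752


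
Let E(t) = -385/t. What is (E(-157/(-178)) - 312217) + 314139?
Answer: 233224/157 ≈ 1485.5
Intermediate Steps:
(E(-157/(-178)) - 312217) + 314139 = (-385/((-157/(-178))) - 312217) + 314139 = (-385/((-157*(-1/178))) - 312217) + 314139 = (-385/157/178 - 312217) + 314139 = (-385*178/157 - 312217) + 314139 = (-68530/157 - 312217) + 314139 = -49086599/157 + 314139 = 233224/157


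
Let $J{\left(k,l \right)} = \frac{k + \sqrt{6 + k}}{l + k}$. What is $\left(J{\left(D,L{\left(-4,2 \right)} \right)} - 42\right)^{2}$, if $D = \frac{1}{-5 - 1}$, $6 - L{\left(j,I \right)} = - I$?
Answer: $\frac{\left(1975 - \sqrt{210}\right)^{2}}{2209} \approx 1740.0$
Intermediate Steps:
$L{\left(j,I \right)} = 6 + I$ ($L{\left(j,I \right)} = 6 - - I = 6 + I$)
$D = - \frac{1}{6}$ ($D = \frac{1}{-6} = - \frac{1}{6} \approx -0.16667$)
$J{\left(k,l \right)} = \frac{k + \sqrt{6 + k}}{k + l}$
$\left(J{\left(D,L{\left(-4,2 \right)} \right)} - 42\right)^{2} = \left(\frac{- \frac{1}{6} + \sqrt{6 - \frac{1}{6}}}{- \frac{1}{6} + \left(6 + 2\right)} - 42\right)^{2} = \left(\frac{- \frac{1}{6} + \sqrt{\frac{35}{6}}}{- \frac{1}{6} + 8} - 42\right)^{2} = \left(\frac{- \frac{1}{6} + \frac{\sqrt{210}}{6}}{\frac{47}{6}} - 42\right)^{2} = \left(\frac{6 \left(- \frac{1}{6} + \frac{\sqrt{210}}{6}\right)}{47} - 42\right)^{2} = \left(\left(- \frac{1}{47} + \frac{\sqrt{210}}{47}\right) - 42\right)^{2} = \left(- \frac{1975}{47} + \frac{\sqrt{210}}{47}\right)^{2}$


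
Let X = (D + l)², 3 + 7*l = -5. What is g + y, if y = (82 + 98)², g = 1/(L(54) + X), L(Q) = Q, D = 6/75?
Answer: 54702441025/1688346 ≈ 32400.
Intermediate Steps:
D = 2/25 (D = 6*(1/75) = 2/25 ≈ 0.080000)
l = -8/7 (l = -3/7 + (⅐)*(-5) = -3/7 - 5/7 = -8/7 ≈ -1.1429)
X = 34596/30625 (X = (2/25 - 8/7)² = (-186/175)² = 34596/30625 ≈ 1.1297)
g = 30625/1688346 (g = 1/(54 + 34596/30625) = 1/(1688346/30625) = 30625/1688346 ≈ 0.018139)
y = 32400 (y = 180² = 32400)
g + y = 30625/1688346 + 32400 = 54702441025/1688346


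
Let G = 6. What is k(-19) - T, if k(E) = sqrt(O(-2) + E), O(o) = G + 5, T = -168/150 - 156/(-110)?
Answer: -82/275 + 2*I*sqrt(2) ≈ -0.29818 + 2.8284*I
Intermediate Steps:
T = 82/275 (T = -168*1/150 - 156*(-1/110) = -28/25 + 78/55 = 82/275 ≈ 0.29818)
O(o) = 11 (O(o) = 6 + 5 = 11)
k(E) = sqrt(11 + E)
k(-19) - T = sqrt(11 - 19) - 1*82/275 = sqrt(-8) - 82/275 = 2*I*sqrt(2) - 82/275 = -82/275 + 2*I*sqrt(2)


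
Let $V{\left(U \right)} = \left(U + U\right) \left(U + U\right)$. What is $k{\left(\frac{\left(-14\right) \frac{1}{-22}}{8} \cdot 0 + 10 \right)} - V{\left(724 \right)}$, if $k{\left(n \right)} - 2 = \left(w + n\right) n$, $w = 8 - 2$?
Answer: $-2096542$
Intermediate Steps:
$w = 6$
$V{\left(U \right)} = 4 U^{2}$ ($V{\left(U \right)} = 2 U 2 U = 4 U^{2}$)
$k{\left(n \right)} = 2 + n \left(6 + n\right)$ ($k{\left(n \right)} = 2 + \left(6 + n\right) n = 2 + n \left(6 + n\right)$)
$k{\left(\frac{\left(-14\right) \frac{1}{-22}}{8} \cdot 0 + 10 \right)} - V{\left(724 \right)} = \left(2 + \left(\frac{\left(-14\right) \frac{1}{-22}}{8} \cdot 0 + 10\right)^{2} + 6 \left(\frac{\left(-14\right) \frac{1}{-22}}{8} \cdot 0 + 10\right)\right) - 4 \cdot 724^{2} = \left(2 + \left(\left(-14\right) \left(- \frac{1}{22}\right) \frac{1}{8} \cdot 0 + 10\right)^{2} + 6 \left(\left(-14\right) \left(- \frac{1}{22}\right) \frac{1}{8} \cdot 0 + 10\right)\right) - 4 \cdot 524176 = \left(2 + \left(\frac{7}{11} \cdot \frac{1}{8} \cdot 0 + 10\right)^{2} + 6 \left(\frac{7}{11} \cdot \frac{1}{8} \cdot 0 + 10\right)\right) - 2096704 = \left(2 + \left(\frac{7}{88} \cdot 0 + 10\right)^{2} + 6 \left(\frac{7}{88} \cdot 0 + 10\right)\right) - 2096704 = \left(2 + \left(0 + 10\right)^{2} + 6 \left(0 + 10\right)\right) - 2096704 = \left(2 + 10^{2} + 6 \cdot 10\right) - 2096704 = \left(2 + 100 + 60\right) - 2096704 = 162 - 2096704 = -2096542$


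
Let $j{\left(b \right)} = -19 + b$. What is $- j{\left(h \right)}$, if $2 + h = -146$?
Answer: $167$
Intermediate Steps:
$h = -148$ ($h = -2 - 146 = -148$)
$- j{\left(h \right)} = - (-19 - 148) = \left(-1\right) \left(-167\right) = 167$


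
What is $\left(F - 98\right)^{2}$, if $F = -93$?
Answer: $36481$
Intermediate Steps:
$\left(F - 98\right)^{2} = \left(-93 - 98\right)^{2} = \left(-191\right)^{2} = 36481$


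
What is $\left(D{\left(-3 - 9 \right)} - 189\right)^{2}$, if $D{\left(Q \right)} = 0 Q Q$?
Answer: $35721$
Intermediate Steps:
$D{\left(Q \right)} = 0$ ($D{\left(Q \right)} = 0 Q = 0$)
$\left(D{\left(-3 - 9 \right)} - 189\right)^{2} = \left(0 - 189\right)^{2} = \left(-189\right)^{2} = 35721$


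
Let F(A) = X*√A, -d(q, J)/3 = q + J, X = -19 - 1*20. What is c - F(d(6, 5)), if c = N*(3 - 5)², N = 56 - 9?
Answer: 188 + 39*I*√33 ≈ 188.0 + 224.04*I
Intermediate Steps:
X = -39 (X = -19 - 20 = -39)
d(q, J) = -3*J - 3*q (d(q, J) = -3*(q + J) = -3*(J + q) = -3*J - 3*q)
N = 47
c = 188 (c = 47*(3 - 5)² = 47*(-2)² = 47*4 = 188)
F(A) = -39*√A
c - F(d(6, 5)) = 188 - (-39)*√(-3*5 - 3*6) = 188 - (-39)*√(-15 - 18) = 188 - (-39)*√(-33) = 188 - (-39)*I*√33 = 188 + 39*I*√33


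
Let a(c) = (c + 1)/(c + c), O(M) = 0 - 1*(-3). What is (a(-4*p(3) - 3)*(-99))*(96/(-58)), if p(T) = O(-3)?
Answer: 11088/145 ≈ 76.469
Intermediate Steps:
O(M) = 3 (O(M) = 0 + 3 = 3)
p(T) = 3
a(c) = (1 + c)/(2*c) (a(c) = (1 + c)/((2*c)) = (1 + c)*(1/(2*c)) = (1 + c)/(2*c))
(a(-4*p(3) - 3)*(-99))*(96/(-58)) = (((1 + (-4*3 - 3))/(2*(-4*3 - 3)))*(-99))*(96/(-58)) = (((1 + (-12 - 3))/(2*(-12 - 3)))*(-99))*(96*(-1/58)) = (((1/2)*(1 - 15)/(-15))*(-99))*(-48/29) = (((1/2)*(-1/15)*(-14))*(-99))*(-48/29) = ((7/15)*(-99))*(-48/29) = -231/5*(-48/29) = 11088/145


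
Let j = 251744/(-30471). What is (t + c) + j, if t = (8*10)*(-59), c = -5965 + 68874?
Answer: 1772825275/30471 ≈ 58181.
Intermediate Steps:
j = -251744/30471 (j = 251744*(-1/30471) = -251744/30471 ≈ -8.2617)
c = 62909
t = -4720 (t = 80*(-59) = -4720)
(t + c) + j = (-4720 + 62909) - 251744/30471 = 58189 - 251744/30471 = 1772825275/30471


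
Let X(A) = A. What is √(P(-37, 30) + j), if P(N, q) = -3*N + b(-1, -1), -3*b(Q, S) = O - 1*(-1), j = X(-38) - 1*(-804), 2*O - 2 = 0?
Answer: √7887/3 ≈ 29.603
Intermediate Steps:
O = 1 (O = 1 + (½)*0 = 1 + 0 = 1)
j = 766 (j = -38 - 1*(-804) = -38 + 804 = 766)
b(Q, S) = -⅔ (b(Q, S) = -(1 - 1*(-1))/3 = -(1 + 1)/3 = -⅓*2 = -⅔)
P(N, q) = -⅔ - 3*N (P(N, q) = -3*N - ⅔ = -⅔ - 3*N)
√(P(-37, 30) + j) = √((-⅔ - 3*(-37)) + 766) = √((-⅔ + 111) + 766) = √(331/3 + 766) = √(2629/3) = √7887/3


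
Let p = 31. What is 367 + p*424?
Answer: 13511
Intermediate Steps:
367 + p*424 = 367 + 31*424 = 367 + 13144 = 13511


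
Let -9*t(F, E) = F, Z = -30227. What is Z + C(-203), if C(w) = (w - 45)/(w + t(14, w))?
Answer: -55645675/1841 ≈ -30226.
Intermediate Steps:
t(F, E) = -F/9
C(w) = (-45 + w)/(-14/9 + w) (C(w) = (w - 45)/(w - 1/9*14) = (-45 + w)/(w - 14/9) = (-45 + w)/(-14/9 + w))
Z + C(-203) = -30227 + 9*(-45 - 203)/(-14 + 9*(-203)) = -30227 + 9*(-248)/(-14 - 1827) = -30227 + 9*(-248)/(-1841) = -30227 + 9*(-1/1841)*(-248) = -30227 + 2232/1841 = -55645675/1841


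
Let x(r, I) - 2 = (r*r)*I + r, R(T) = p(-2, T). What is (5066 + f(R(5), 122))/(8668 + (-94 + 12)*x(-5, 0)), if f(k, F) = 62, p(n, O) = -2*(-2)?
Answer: 2564/4457 ≈ 0.57527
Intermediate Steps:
p(n, O) = 4
R(T) = 4
x(r, I) = 2 + r + I*r² (x(r, I) = 2 + ((r*r)*I + r) = 2 + (r²*I + r) = 2 + (I*r² + r) = 2 + (r + I*r²) = 2 + r + I*r²)
(5066 + f(R(5), 122))/(8668 + (-94 + 12)*x(-5, 0)) = (5066 + 62)/(8668 + (-94 + 12)*(2 - 5 + 0*(-5)²)) = 5128/(8668 - 82*(2 - 5 + 0*25)) = 5128/(8668 - 82*(2 - 5 + 0)) = 5128/(8668 - 82*(-3)) = 5128/(8668 + 246) = 5128/8914 = 5128*(1/8914) = 2564/4457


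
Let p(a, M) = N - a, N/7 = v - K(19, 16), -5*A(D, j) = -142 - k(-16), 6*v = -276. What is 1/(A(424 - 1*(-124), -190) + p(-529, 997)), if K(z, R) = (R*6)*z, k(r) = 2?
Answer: -5/62661 ≈ -7.9794e-5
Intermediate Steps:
v = -46 (v = (1/6)*(-276) = -46)
K(z, R) = 6*R*z (K(z, R) = (6*R)*z = 6*R*z)
A(D, j) = 144/5 (A(D, j) = -(-142 - 1*2)/5 = -(-142 - 2)/5 = -1/5*(-144) = 144/5)
N = -13090 (N = 7*(-46 - 6*16*19) = 7*(-46 - 1*1824) = 7*(-46 - 1824) = 7*(-1870) = -13090)
p(a, M) = -13090 - a
1/(A(424 - 1*(-124), -190) + p(-529, 997)) = 1/(144/5 + (-13090 - 1*(-529))) = 1/(144/5 + (-13090 + 529)) = 1/(144/5 - 12561) = 1/(-62661/5) = -5/62661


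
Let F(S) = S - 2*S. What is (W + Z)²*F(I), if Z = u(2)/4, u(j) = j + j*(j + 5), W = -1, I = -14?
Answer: 126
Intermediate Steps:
F(S) = -S
u(j) = j + j*(5 + j)
Z = 4 (Z = (2*(6 + 2))/4 = (2*8)*(¼) = 16*(¼) = 4)
(W + Z)²*F(I) = (-1 + 4)²*(-1*(-14)) = 3²*14 = 9*14 = 126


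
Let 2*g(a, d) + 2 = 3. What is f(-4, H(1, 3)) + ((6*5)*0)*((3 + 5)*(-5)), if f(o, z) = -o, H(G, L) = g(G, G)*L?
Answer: 4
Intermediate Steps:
g(a, d) = ½ (g(a, d) = -1 + (½)*3 = -1 + 3/2 = ½)
H(G, L) = L/2
f(-4, H(1, 3)) + ((6*5)*0)*((3 + 5)*(-5)) = -1*(-4) + ((6*5)*0)*((3 + 5)*(-5)) = 4 + (30*0)*(8*(-5)) = 4 + 0*(-40) = 4 + 0 = 4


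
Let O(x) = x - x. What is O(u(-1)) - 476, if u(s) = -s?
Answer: -476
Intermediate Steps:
O(x) = 0
O(u(-1)) - 476 = 0 - 476 = -476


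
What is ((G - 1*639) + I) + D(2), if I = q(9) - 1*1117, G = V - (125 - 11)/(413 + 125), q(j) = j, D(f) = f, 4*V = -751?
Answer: -2079867/1076 ≈ -1933.0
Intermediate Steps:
V = -751/4 (V = (¼)*(-751) = -751/4 ≈ -187.75)
G = -202247/1076 (G = -751/4 - (125 - 11)/(413 + 125) = -751/4 - 114/538 = -751/4 - 1*57/269 = -751/4 - 57/269 = -202247/1076 ≈ -187.96)
I = -1108 (I = 9 - 1*1117 = 9 - 1117 = -1108)
((G - 1*639) + I) + D(2) = ((-202247/1076 - 1*639) - 1108) + 2 = ((-202247/1076 - 639) - 1108) + 2 = (-889811/1076 - 1108) + 2 = -2082019/1076 + 2 = -2079867/1076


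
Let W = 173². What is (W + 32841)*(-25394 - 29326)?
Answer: -3434774400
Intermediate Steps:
W = 29929
(W + 32841)*(-25394 - 29326) = (29929 + 32841)*(-25394 - 29326) = 62770*(-54720) = -3434774400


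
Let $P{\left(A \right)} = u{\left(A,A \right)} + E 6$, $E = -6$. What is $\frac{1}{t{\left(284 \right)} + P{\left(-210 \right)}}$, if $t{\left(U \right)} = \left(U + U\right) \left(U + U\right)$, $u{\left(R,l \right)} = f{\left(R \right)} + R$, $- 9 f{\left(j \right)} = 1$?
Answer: $\frac{9}{2901401} \approx 3.1019 \cdot 10^{-6}$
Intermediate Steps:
$f{\left(j \right)} = - \frac{1}{9}$ ($f{\left(j \right)} = \left(- \frac{1}{9}\right) 1 = - \frac{1}{9}$)
$u{\left(R,l \right)} = - \frac{1}{9} + R$
$P{\left(A \right)} = - \frac{325}{9} + A$ ($P{\left(A \right)} = \left(- \frac{1}{9} + A\right) - 36 = - \frac{325}{9} + A$)
$t{\left(U \right)} = 4 U^{2}$ ($t{\left(U \right)} = 2 U 2 U = 4 U^{2}$)
$\frac{1}{t{\left(284 \right)} + P{\left(-210 \right)}} = \frac{1}{4 \cdot 284^{2} - \frac{2215}{9}} = \frac{1}{4 \cdot 80656 - \frac{2215}{9}} = \frac{1}{322624 - \frac{2215}{9}} = \frac{1}{\frac{2901401}{9}} = \frac{9}{2901401}$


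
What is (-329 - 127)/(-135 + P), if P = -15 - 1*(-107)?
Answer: 456/43 ≈ 10.605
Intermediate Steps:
P = 92 (P = -15 + 107 = 92)
(-329 - 127)/(-135 + P) = (-329 - 127)/(-135 + 92) = -456/(-43) = -456*(-1/43) = 456/43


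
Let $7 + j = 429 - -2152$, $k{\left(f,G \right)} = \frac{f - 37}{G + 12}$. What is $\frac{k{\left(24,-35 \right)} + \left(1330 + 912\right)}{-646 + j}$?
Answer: $\frac{51579}{44344} \approx 1.1632$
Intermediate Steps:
$k{\left(f,G \right)} = \frac{-37 + f}{12 + G}$
$j = 2574$ ($j = -7 + \left(429 - -2152\right) = -7 + \left(429 + 2152\right) = -7 + 2581 = 2574$)
$\frac{k{\left(24,-35 \right)} + \left(1330 + 912\right)}{-646 + j} = \frac{\frac{-37 + 24}{12 - 35} + \left(1330 + 912\right)}{-646 + 2574} = \frac{\frac{1}{-23} \left(-13\right) + 2242}{1928} = \left(\left(- \frac{1}{23}\right) \left(-13\right) + 2242\right) \frac{1}{1928} = \left(\frac{13}{23} + 2242\right) \frac{1}{1928} = \frac{51579}{23} \cdot \frac{1}{1928} = \frac{51579}{44344}$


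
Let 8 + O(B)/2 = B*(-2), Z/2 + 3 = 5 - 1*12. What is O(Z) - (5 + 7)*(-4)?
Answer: 112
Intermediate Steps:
Z = -20 (Z = -6 + 2*(5 - 1*12) = -6 + 2*(5 - 12) = -6 + 2*(-7) = -6 - 14 = -20)
O(B) = -16 - 4*B (O(B) = -16 + 2*(B*(-2)) = -16 + 2*(-2*B) = -16 - 4*B)
O(Z) - (5 + 7)*(-4) = (-16 - 4*(-20)) - (5 + 7)*(-4) = (-16 + 80) - 12*(-4) = 64 - 1*(-48) = 64 + 48 = 112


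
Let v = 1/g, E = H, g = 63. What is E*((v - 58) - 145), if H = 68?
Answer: -869584/63 ≈ -13803.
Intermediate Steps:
E = 68
v = 1/63 ≈ 0.015873
E*((v - 58) - 145) = 68*((1/63 - 58) - 145) = 68*(-3653/63 - 145) = 68*(-12788/63) = -869584/63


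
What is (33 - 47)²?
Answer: 196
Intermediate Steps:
(33 - 47)² = (-14)² = 196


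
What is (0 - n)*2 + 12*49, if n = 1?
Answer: 586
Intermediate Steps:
(0 - n)*2 + 12*49 = (0 - 1*1)*2 + 12*49 = (0 - 1)*2 + 588 = -1*2 + 588 = -2 + 588 = 586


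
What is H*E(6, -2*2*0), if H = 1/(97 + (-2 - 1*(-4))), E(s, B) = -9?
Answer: -1/11 ≈ -0.090909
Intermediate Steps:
H = 1/99 (H = 1/(97 + (-2 + 4)) = 1/(97 + 2) = 1/99 ≈ 0.010101)
H*E(6, -2*2*0) = (1/99)*(-9) = -1/11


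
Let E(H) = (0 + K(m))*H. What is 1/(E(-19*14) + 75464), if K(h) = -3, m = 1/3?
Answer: 1/76262 ≈ 1.3113e-5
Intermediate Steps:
m = ⅓ ≈ 0.33333
E(H) = -3*H (E(H) = (0 - 3)*H = -3*H)
1/(E(-19*14) + 75464) = 1/(-(-57)*14 + 75464) = 1/(-3*(-266) + 75464) = 1/(798 + 75464) = 1/76262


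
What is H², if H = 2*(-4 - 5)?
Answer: 324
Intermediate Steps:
H = -18 (H = 2*(-9) = -18)
H² = (-18)² = 324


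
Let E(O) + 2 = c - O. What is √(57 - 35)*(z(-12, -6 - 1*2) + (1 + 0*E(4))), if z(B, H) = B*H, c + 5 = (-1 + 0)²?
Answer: 97*√22 ≈ 454.97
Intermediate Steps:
c = -4 (c = -5 + (-1 + 0)² = -5 + (-1)² = -5 + 1 = -4)
E(O) = -6 - O (E(O) = -2 + (-4 - O) = -6 - O)
√(57 - 35)*(z(-12, -6 - 1*2) + (1 + 0*E(4))) = √(57 - 35)*(-12*(-6 - 1*2) + (1 + 0*(-6 - 1*4))) = √22*(-12*(-6 - 2) + (1 + 0*(-6 - 4))) = √22*(-12*(-8) + (1 + 0*(-10))) = √22*(96 + (1 + 0)) = √22*(96 + 1) = √22*97 = 97*√22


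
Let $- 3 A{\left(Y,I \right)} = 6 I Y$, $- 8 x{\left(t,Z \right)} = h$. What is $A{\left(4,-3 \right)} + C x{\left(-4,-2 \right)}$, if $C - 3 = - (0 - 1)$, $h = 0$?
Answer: $24$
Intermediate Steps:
$C = 4$ ($C = 3 - \left(0 - 1\right) = 3 - -1 = 3 + 1 = 4$)
$x{\left(t,Z \right)} = 0$ ($x{\left(t,Z \right)} = \left(- \frac{1}{8}\right) 0 = 0$)
$A{\left(Y,I \right)} = - 2 I Y$ ($A{\left(Y,I \right)} = - \frac{6 I Y}{3} = - 2 I Y$)
$A{\left(4,-3 \right)} + C x{\left(-4,-2 \right)} = \left(-2\right) \left(-3\right) 4 + 4 \cdot 0 = 24 + 0 = 24$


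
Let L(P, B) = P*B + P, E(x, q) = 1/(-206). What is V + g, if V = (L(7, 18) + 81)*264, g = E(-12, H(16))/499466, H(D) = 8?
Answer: 5812873214015/102889996 ≈ 56496.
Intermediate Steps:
E(x, q) = -1/206
L(P, B) = P + B*P (L(P, B) = B*P + P = P + B*P)
g = -1/102889996 (g = -1/206/499466 = -1/206*1/499466 = -1/102889996 ≈ -9.7191e-9)
V = 56496 (V = (7*(1 + 18) + 81)*264 = (7*19 + 81)*264 = (133 + 81)*264 = 214*264 = 56496)
V + g = 56496 - 1/102889996 = 5812873214015/102889996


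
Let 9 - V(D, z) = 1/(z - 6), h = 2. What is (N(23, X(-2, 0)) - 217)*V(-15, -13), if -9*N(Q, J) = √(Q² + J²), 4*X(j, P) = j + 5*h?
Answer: -37324/19 - 172*√533/171 ≈ -1987.6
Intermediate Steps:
X(j, P) = 5/2 + j/4 (X(j, P) = (j + 5*2)/4 = (j + 10)/4 = (10 + j)/4 = 5/2 + j/4)
V(D, z) = 9 - 1/(-6 + z) (V(D, z) = 9 - 1/(z - 6) = 9 - 1/(-6 + z))
N(Q, J) = -√(J² + Q²)/9 (N(Q, J) = -√(Q² + J²)/9 = -√(J² + Q²)/9)
(N(23, X(-2, 0)) - 217)*V(-15, -13) = (-√((5/2 + (¼)*(-2))² + 23²)/9 - 217)*((-55 + 9*(-13))/(-6 - 13)) = (-√((5/2 - ½)² + 529)/9 - 217)*((-55 - 117)/(-19)) = (-√(2² + 529)/9 - 217)*(-1/19*(-172)) = (-√(4 + 529)/9 - 217)*(172/19) = (-√533/9 - 217)*(172/19) = (-217 - √533/9)*(172/19) = -37324/19 - 172*√533/171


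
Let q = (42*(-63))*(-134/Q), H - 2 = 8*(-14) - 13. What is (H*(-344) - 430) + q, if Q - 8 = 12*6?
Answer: 926281/20 ≈ 46314.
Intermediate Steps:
Q = 80 (Q = 8 + 12*6 = 8 + 72 = 80)
H = -123 (H = 2 + (8*(-14) - 13) = 2 + (-112 - 13) = 2 - 125 = -123)
q = 88641/20 (q = (42*(-63))*(-134/80) = -(-354564)/80 = -2646*(-67/40) = 88641/20 ≈ 4432.0)
(H*(-344) - 430) + q = (-123*(-344) - 430) + 88641/20 = (42312 - 430) + 88641/20 = 41882 + 88641/20 = 926281/20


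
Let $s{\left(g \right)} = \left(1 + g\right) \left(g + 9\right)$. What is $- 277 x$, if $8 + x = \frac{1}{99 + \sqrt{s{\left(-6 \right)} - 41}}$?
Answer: $\frac{21815689}{9857} + \frac{554 i \sqrt{14}}{9857} \approx 2213.2 + 0.21029 i$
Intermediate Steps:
$s{\left(g \right)} = \left(1 + g\right) \left(9 + g\right)$
$x = -8 + \frac{1}{99 + 2 i \sqrt{14}}$ ($x = -8 + \frac{1}{99 + \sqrt{\left(9 + \left(-6\right)^{2} + 10 \left(-6\right)\right) - 41}} = -8 + \frac{1}{99 + \sqrt{\left(9 + 36 - 60\right) - 41}} = -8 + \frac{1}{99 + \sqrt{-15 - 41}} = -8 + \frac{1}{99 + \sqrt{-56}} = -8 + \frac{1}{99 + 2 i \sqrt{14}} \approx -7.99 - 0.00075919 i$)
$- 277 x = - 277 \left(- \frac{78757}{9857} - \frac{2 i \sqrt{14}}{9857}\right) = \frac{21815689}{9857} + \frac{554 i \sqrt{14}}{9857}$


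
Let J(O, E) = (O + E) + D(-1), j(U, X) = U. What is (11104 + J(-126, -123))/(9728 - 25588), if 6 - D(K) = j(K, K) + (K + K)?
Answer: -2716/3965 ≈ -0.68499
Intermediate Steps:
D(K) = 6 - 3*K (D(K) = 6 - (K + (K + K)) = 6 - (K + 2*K) = 6 - 3*K)
J(O, E) = 9 + E + O (J(O, E) = (O + E) + (6 - 3*(-1)) = (E + O) + (6 + 3) = (E + O) + 9 = 9 + E + O)
(11104 + J(-126, -123))/(9728 - 25588) = (11104 + (9 - 123 - 126))/(9728 - 25588) = (11104 - 240)/(-15860) = 10864*(-1/15860) = -2716/3965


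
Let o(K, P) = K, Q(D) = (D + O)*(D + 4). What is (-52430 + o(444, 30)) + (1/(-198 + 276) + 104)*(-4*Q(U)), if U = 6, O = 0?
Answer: -1000338/13 ≈ -76949.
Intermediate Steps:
Q(D) = D*(4 + D) (Q(D) = (D + 0)*(D + 4) = D*(4 + D))
(-52430 + o(444, 30)) + (1/(-198 + 276) + 104)*(-4*Q(U)) = (-52430 + 444) + (1/(-198 + 276) + 104)*(-24*(4 + 6)) = -51986 + (1/78 + 104)*(-24*10) = -51986 + (1/78 + 104)*(-4*60) = -51986 + (8113/78)*(-240) = -51986 - 324520/13 = -1000338/13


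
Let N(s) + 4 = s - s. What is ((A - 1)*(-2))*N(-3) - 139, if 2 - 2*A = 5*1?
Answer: -159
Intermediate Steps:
A = -3/2 (A = 1 - 5/2 = -3/2 ≈ -1.5000)
N(s) = -4 (N(s) = -4 + (s - s) = -4 + 0 = -4)
((A - 1)*(-2))*N(-3) - 139 = ((-3/2 - 1)*(-2))*(-4) - 139 = -5/2*(-2)*(-4) - 139 = 5*(-4) - 139 = -20 - 139 = -159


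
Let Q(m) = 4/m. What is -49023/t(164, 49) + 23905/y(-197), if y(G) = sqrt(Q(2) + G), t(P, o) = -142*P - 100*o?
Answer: 5447/3132 - 4781*I*sqrt(195)/39 ≈ 1.7391 - 1711.9*I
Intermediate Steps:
y(G) = sqrt(2 + G) (y(G) = sqrt(4/2 + G) = sqrt(4*(1/2) + G) = sqrt(2 + G))
-49023/t(164, 49) + 23905/y(-197) = -49023/(-142*164 - 100*49) + 23905/(sqrt(2 - 197)) = -49023/(-23288 - 4900) + 23905/(sqrt(-195)) = -49023/(-28188) + 23905/((I*sqrt(195))) = -49023*(-1/28188) + 23905*(-I*sqrt(195)/195) = 5447/3132 - 4781*I*sqrt(195)/39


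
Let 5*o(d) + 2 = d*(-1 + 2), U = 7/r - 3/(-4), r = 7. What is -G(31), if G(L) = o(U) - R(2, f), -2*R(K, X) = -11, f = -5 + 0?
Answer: 111/20 ≈ 5.5500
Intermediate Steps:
f = -5
R(K, X) = 11/2 (R(K, X) = -1/2*(-11) = 11/2)
U = 7/4 (U = 7/7 - 3/(-4) = 7*(1/7) - 3*(-1/4) = 1 + 3/4 = 7/4 ≈ 1.7500)
o(d) = -2/5 + d/5 (o(d) = -2/5 + (d*(-1 + 2))/5 = -2/5 + (d*1)/5 = -2/5 + d/5)
G(L) = -111/20 (G(L) = (-2/5 + (1/5)*(7/4)) - 1*11/2 = (-2/5 + 7/20) - 11/2 = -1/20 - 11/2 = -111/20)
-G(31) = -1*(-111/20) = 111/20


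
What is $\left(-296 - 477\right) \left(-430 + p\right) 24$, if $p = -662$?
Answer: $20258784$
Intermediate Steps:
$\left(-296 - 477\right) \left(-430 + p\right) 24 = \left(-296 - 477\right) \left(-430 - 662\right) 24 = \left(-773\right) \left(-1092\right) 24 = 844116 \cdot 24 = 20258784$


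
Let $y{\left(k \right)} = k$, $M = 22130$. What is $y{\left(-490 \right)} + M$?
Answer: $21640$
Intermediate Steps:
$y{\left(-490 \right)} + M = -490 + 22130 = 21640$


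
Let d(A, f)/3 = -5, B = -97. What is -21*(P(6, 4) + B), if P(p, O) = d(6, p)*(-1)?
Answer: 1722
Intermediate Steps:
d(A, f) = -15 (d(A, f) = 3*(-5) = -15)
P(p, O) = 15 (P(p, O) = -15*(-1) = 15)
-21*(P(6, 4) + B) = -21*(15 - 97) = -21*(-82) = 1722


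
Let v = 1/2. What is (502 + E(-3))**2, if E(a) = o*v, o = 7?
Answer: 1022121/4 ≈ 2.5553e+5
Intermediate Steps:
v = 1/2 ≈ 0.50000
E(a) = 7/2 (E(a) = 7*(1/2) = 7/2)
(502 + E(-3))**2 = (502 + 7/2)**2 = (1011/2)**2 = 1022121/4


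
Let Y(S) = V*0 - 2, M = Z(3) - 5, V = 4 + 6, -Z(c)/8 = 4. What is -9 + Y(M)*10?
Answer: -29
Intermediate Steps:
Z(c) = -32 (Z(c) = -8*4 = -32)
V = 10
M = -37 (M = -32 - 5 = -37)
Y(S) = -2 (Y(S) = 10*0 - 2 = 0 - 2 = -2)
-9 + Y(M)*10 = -9 - 2*10 = -9 - 20 = -29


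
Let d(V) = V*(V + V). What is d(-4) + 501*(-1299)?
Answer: -650767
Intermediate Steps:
d(V) = 2*V**2 (d(V) = V*(2*V) = 2*V**2)
d(-4) + 501*(-1299) = 2*(-4)**2 + 501*(-1299) = 2*16 - 650799 = 32 - 650799 = -650767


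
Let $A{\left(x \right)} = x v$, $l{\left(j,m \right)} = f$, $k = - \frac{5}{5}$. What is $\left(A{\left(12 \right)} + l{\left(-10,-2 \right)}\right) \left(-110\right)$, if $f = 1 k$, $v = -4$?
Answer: $5390$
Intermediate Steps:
$k = -1$ ($k = \left(-5\right) \frac{1}{5} = -1$)
$f = -1$ ($f = 1 \left(-1\right) = -1$)
$l{\left(j,m \right)} = -1$
$A{\left(x \right)} = - 4 x$ ($A{\left(x \right)} = x \left(-4\right) = - 4 x$)
$\left(A{\left(12 \right)} + l{\left(-10,-2 \right)}\right) \left(-110\right) = \left(\left(-4\right) 12 - 1\right) \left(-110\right) = \left(-48 - 1\right) \left(-110\right) = \left(-49\right) \left(-110\right) = 5390$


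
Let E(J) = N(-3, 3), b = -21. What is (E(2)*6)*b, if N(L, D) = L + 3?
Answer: 0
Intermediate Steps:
N(L, D) = 3 + L
E(J) = 0 (E(J) = 3 - 3 = 0)
(E(2)*6)*b = (0*6)*(-21) = 0*(-21) = 0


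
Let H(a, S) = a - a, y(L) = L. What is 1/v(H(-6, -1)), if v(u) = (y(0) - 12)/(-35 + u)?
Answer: 35/12 ≈ 2.9167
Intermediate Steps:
H(a, S) = 0
v(u) = -12/(-35 + u) (v(u) = (0 - 12)/(-35 + u) = -12/(-35 + u))
1/v(H(-6, -1)) = 1/(-12/(-35 + 0)) = 1/(-12/(-35)) = 1/(-12*(-1/35)) = 1/(12/35) = 35/12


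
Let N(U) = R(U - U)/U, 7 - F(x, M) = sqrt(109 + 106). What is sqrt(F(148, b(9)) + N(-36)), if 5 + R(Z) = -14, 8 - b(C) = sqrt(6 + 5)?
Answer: sqrt(271 - 36*sqrt(215))/6 ≈ 2.6712*I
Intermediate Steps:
b(C) = 8 - sqrt(11) (b(C) = 8 - sqrt(6 + 5) = 8 - sqrt(11))
F(x, M) = 7 - sqrt(215) (F(x, M) = 7 - sqrt(109 + 106) = 7 - sqrt(215))
R(Z) = -19 (R(Z) = -5 - 14 = -19)
N(U) = -19/U
sqrt(F(148, b(9)) + N(-36)) = sqrt((7 - sqrt(215)) - 19/(-36)) = sqrt((7 - sqrt(215)) - 19*(-1/36)) = sqrt((7 - sqrt(215)) + 19/36) = sqrt(271/36 - sqrt(215))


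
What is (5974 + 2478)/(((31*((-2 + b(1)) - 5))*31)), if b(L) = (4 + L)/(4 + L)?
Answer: -4226/2883 ≈ -1.4658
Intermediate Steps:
b(L) = 1
(5974 + 2478)/(((31*((-2 + b(1)) - 5))*31)) = (5974 + 2478)/(((31*((-2 + 1) - 5))*31)) = 8452/(((31*(-1 - 5))*31)) = 8452/(((31*(-6))*31)) = 8452/((-186*31)) = 8452/(-5766) = 8452*(-1/5766) = -4226/2883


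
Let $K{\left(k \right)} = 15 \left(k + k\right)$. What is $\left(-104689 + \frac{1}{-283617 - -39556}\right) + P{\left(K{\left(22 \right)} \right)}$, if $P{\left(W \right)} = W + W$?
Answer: $- \frac{25228341510}{244061} \approx -1.0337 \cdot 10^{5}$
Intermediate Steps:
$K{\left(k \right)} = 30 k$ ($K{\left(k \right)} = 15 \cdot 2 k = 30 k$)
$P{\left(W \right)} = 2 W$
$\left(-104689 + \frac{1}{-283617 - -39556}\right) + P{\left(K{\left(22 \right)} \right)} = \left(-104689 + \frac{1}{-283617 - -39556}\right) + 2 \cdot 30 \cdot 22 = \left(-104689 + \frac{1}{-283617 + \left(-97989 + 137545\right)}\right) + 2 \cdot 660 = \left(-104689 + \frac{1}{-283617 + 39556}\right) + 1320 = \left(-104689 + \frac{1}{-244061}\right) + 1320 = \left(-104689 - \frac{1}{244061}\right) + 1320 = - \frac{25550502030}{244061} + 1320 = - \frac{25228341510}{244061}$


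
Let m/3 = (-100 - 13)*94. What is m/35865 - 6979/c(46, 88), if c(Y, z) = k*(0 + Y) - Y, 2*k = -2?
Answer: 82456721/1099860 ≈ 74.970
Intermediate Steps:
k = -1 (k = (½)*(-2) = -1)
c(Y, z) = -2*Y (c(Y, z) = -(0 + Y) - Y = -Y - Y = -2*Y)
m = -31866 (m = 3*((-100 - 13)*94) = 3*(-113*94) = 3*(-10622) = -31866)
m/35865 - 6979/c(46, 88) = -31866/35865 - 6979/((-2*46)) = -31866*1/35865 - 6979/(-92) = -10622/11955 - 6979*(-1/92) = -10622/11955 + 6979/92 = 82456721/1099860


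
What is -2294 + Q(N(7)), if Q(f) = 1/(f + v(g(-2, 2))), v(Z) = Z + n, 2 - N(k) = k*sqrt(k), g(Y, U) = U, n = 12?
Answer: -199594/87 - 7*sqrt(7)/87 ≈ -2294.4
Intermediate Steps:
N(k) = 2 - k**(3/2) (N(k) = 2 - k*sqrt(k) = 2 - k**(3/2))
v(Z) = 12 + Z (v(Z) = Z + 12 = 12 + Z)
Q(f) = 1/(14 + f) (Q(f) = 1/(f + (12 + 2)) = 1/(f + 14) = 1/(14 + f))
-2294 + Q(N(7)) = -2294 + 1/(14 + (2 - 7**(3/2))) = -2294 + 1/(14 + (2 - 7*sqrt(7))) = -2294 + 1/(16 - 7*sqrt(7))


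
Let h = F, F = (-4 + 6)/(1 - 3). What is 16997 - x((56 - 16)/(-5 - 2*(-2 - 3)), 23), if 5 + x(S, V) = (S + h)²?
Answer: 16953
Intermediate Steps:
F = -1 (F = 2/(-2) = 2*(-½) = -1)
h = -1
x(S, V) = -5 + (-1 + S)² (x(S, V) = -5 + (S - 1)² = -5 + (-1 + S)²)
16997 - x((56 - 16)/(-5 - 2*(-2 - 3)), 23) = 16997 - (-5 + (-1 + (56 - 16)/(-5 - 2*(-2 - 3)))²) = 16997 - (-5 + (-1 + 40/(-5 - 2*(-5)))²) = 16997 - (-5 + (-1 + 40/(-5 + 10))²) = 16997 - (-5 + (-1 + 40/5)²) = 16997 - (-5 + (-1 + 40*(⅕))²) = 16997 - (-5 + (-1 + 8)²) = 16997 - (-5 + 7²) = 16997 - (-5 + 49) = 16997 - 1*44 = 16997 - 44 = 16953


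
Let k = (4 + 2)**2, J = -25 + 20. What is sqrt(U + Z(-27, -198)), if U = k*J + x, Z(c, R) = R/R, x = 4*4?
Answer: I*sqrt(163) ≈ 12.767*I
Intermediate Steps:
J = -5
x = 16
Z(c, R) = 1
k = 36 (k = 6**2 = 36)
U = -164 (U = 36*(-5) + 16 = -180 + 16 = -164)
sqrt(U + Z(-27, -198)) = sqrt(-164 + 1) = sqrt(-163) = I*sqrt(163)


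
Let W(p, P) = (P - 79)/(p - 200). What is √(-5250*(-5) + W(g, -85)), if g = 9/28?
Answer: √820581800122/5591 ≈ 162.02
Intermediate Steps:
g = 9/28 (g = 9*(1/28) = 9/28 ≈ 0.32143)
W(p, P) = (-79 + P)/(-200 + p)
√(-5250*(-5) + W(g, -85)) = √(-5250*(-5) + (-79 - 85)/(-200 + 9/28)) = √(26250 - 164/(-5591/28)) = √(26250 - 28/5591*(-164)) = √(26250 + 4592/5591) = √(146768342/5591) = √820581800122/5591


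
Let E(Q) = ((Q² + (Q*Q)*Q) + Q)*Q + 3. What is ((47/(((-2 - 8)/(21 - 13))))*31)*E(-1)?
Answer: -23312/5 ≈ -4662.4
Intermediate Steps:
E(Q) = 3 + Q*(Q + Q² + Q³) (E(Q) = ((Q² + Q²*Q) + Q)*Q + 3 = ((Q² + Q³) + Q)*Q + 3 = (Q + Q² + Q³)*Q + 3 = Q*(Q + Q² + Q³) + 3 = 3 + Q*(Q + Q² + Q³))
((47/(((-2 - 8)/(21 - 13))))*31)*E(-1) = ((47/(((-2 - 8)/(21 - 13))))*31)*(3 + (-1)² + (-1)³ + (-1)⁴) = ((47/((-10/8)))*31)*(3 + 1 - 1 + 1) = ((47/((-10*⅛)))*31)*4 = ((47/(-5/4))*31)*4 = ((47*(-⅘))*31)*4 = -188/5*31*4 = -5828/5*4 = -23312/5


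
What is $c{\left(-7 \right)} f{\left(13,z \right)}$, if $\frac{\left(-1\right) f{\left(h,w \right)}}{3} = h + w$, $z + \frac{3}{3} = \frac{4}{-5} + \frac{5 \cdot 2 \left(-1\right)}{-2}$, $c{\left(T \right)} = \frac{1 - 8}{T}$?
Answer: $- \frac{243}{5} \approx -48.6$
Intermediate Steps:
$c{\left(T \right)} = - \frac{7}{T}$ ($c{\left(T \right)} = \frac{1 - 8}{T} = - \frac{7}{T}$)
$z = \frac{16}{5}$ ($z = -1 + \left(\frac{4}{-5} + \frac{5 \cdot 2 \left(-1\right)}{-2}\right) = -1 + \left(4 \left(- \frac{1}{5}\right) + 10 \left(-1\right) \left(- \frac{1}{2}\right)\right) = -1 - - \frac{21}{5} = -1 + \left(- \frac{4}{5} + 5\right) = -1 + \frac{21}{5} = \frac{16}{5} \approx 3.2$)
$f{\left(h,w \right)} = - 3 h - 3 w$ ($f{\left(h,w \right)} = - 3 \left(h + w\right) = - 3 h - 3 w$)
$c{\left(-7 \right)} f{\left(13,z \right)} = - \frac{7}{-7} \left(\left(-3\right) 13 - \frac{48}{5}\right) = \left(-7\right) \left(- \frac{1}{7}\right) \left(-39 - \frac{48}{5}\right) = 1 \left(- \frac{243}{5}\right) = - \frac{243}{5}$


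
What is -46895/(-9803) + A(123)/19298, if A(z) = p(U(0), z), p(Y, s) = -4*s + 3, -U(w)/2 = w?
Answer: 900186043/189178294 ≈ 4.7584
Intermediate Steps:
U(w) = -2*w
p(Y, s) = 3 - 4*s
A(z) = 3 - 4*z
-46895/(-9803) + A(123)/19298 = -46895/(-9803) + (3 - 4*123)/19298 = -46895*(-1/9803) + (3 - 492)*(1/19298) = 46895/9803 - 489*1/19298 = 46895/9803 - 489/19298 = 900186043/189178294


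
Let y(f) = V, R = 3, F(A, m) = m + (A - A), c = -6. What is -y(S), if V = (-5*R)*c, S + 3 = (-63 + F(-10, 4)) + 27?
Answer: -90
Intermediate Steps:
F(A, m) = m (F(A, m) = m + 0 = m)
S = -35 (S = -3 + ((-63 + 4) + 27) = -3 + (-59 + 27) = -3 - 32 = -35)
V = 90 (V = -5*3*(-6) = -15*(-6) = 90)
y(f) = 90
-y(S) = -1*90 = -90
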